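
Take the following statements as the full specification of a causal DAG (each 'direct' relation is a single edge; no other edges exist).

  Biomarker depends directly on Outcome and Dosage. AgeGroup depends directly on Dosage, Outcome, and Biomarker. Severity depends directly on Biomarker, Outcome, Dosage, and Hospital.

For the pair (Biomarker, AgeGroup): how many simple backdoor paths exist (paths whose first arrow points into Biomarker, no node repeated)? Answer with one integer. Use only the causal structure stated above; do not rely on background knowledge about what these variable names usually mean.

4

A backdoor path from Biomarker to AgeGroup is any simple undirected path whose first edge points into Biomarker (i.e. leaves Biomarker via a parent).
Parents of Biomarker: {Dosage, Outcome}.
Enumerating:
  P1: Biomarker <- Dosage -> AgeGroup
  P2: Biomarker <- Dosage -> Severity <- Outcome -> AgeGroup
  P3: Biomarker <- Outcome -> AgeGroup
  P4: Biomarker <- Outcome -> Severity <- Dosage -> AgeGroup
That exhausts the simple backdoor paths. Count: 4.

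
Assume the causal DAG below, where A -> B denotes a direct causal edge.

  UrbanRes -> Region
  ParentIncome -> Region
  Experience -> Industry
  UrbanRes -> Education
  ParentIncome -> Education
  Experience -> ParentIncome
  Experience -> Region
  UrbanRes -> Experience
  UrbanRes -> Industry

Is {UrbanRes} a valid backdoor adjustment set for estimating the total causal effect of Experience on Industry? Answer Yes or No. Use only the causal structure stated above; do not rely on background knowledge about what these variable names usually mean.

Yes

Backdoor paths from Experience to Industry (paths whose first edge points into Experience):
  P1: Experience <- UrbanRes -> Industry
Condition 1 (no descendant of Experience in the set): holds — descendants of Experience are {Education, Industry, ParentIncome, Region}; none are in {UrbanRes}.
Condition 2 (every backdoor path blocked by {UrbanRes}):
  P1: blocked at fork node UrbanRes ∈ conditioning set.
{UrbanRes} satisfies the backdoor criterion.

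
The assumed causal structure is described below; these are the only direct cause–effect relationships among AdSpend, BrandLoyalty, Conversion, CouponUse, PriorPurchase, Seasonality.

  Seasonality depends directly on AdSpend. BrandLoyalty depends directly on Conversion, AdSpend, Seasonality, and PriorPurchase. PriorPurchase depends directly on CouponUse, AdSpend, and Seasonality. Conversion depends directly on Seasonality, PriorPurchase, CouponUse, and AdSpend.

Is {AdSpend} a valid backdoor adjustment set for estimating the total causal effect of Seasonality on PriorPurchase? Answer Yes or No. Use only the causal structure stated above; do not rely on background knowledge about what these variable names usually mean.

Backdoor paths from Seasonality to PriorPurchase (paths whose first edge points into Seasonality):
  P1: Seasonality <- AdSpend -> PriorPurchase
  P2: Seasonality <- AdSpend -> Conversion <- CouponUse -> PriorPurchase
  P3: Seasonality <- AdSpend -> Conversion <- PriorPurchase
  P4: Seasonality <- AdSpend -> Conversion -> BrandLoyalty <- PriorPurchase
  P5: Seasonality <- AdSpend -> BrandLoyalty <- PriorPurchase
  P6: Seasonality <- AdSpend -> BrandLoyalty <- Conversion <- CouponUse -> PriorPurchase
  P7: Seasonality <- AdSpend -> BrandLoyalty <- Conversion <- PriorPurchase
Condition 1 (no descendant of Seasonality in the set): holds — descendants of Seasonality are {BrandLoyalty, Conversion, PriorPurchase}; none are in {AdSpend}.
Condition 2 (every backdoor path blocked by {AdSpend}):
  P1: blocked at fork node AdSpend ∈ conditioning set.
  P2: blocked at fork node AdSpend ∈ conditioning set.
  P3: blocked at fork node AdSpend ∈ conditioning set.
  P4: blocked at fork node AdSpend ∈ conditioning set.
  P5: blocked at fork node AdSpend ∈ conditioning set.
  P6: blocked at fork node AdSpend ∈ conditioning set.
  P7: blocked at fork node AdSpend ∈ conditioning set.
{AdSpend} satisfies the backdoor criterion.

Yes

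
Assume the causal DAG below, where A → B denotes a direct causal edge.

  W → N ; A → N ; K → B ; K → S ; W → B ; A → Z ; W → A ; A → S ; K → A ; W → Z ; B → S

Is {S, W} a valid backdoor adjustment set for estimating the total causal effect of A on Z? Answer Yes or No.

No

Backdoor paths from A to Z (paths whose first edge points into A):
  P1: A <- K -> B <- W -> Z
  P2: A <- K -> S <- B <- W -> Z
  P3: A <- W -> Z
Condition 1 (no descendant of A in the set): FAILS — S is a descendant of A.
Condition 2 (every backdoor path blocked by {S, W}):
  P1: blocked at fork node W ∈ conditioning set.
  P2: blocked at fork node W ∈ conditioning set.
  P3: blocked at fork node W ∈ conditioning set.
{S, W} does not satisfy the backdoor criterion.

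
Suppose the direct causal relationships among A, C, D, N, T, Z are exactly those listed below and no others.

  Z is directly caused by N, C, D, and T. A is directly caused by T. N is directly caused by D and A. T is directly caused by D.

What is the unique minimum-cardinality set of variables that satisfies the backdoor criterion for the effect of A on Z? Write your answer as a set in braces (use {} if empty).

Variables eligible for adjustment (non-descendants of A, excluding A and Z): {C, D, T}.
Backdoor paths from A to Z:
  P1: A <- T <- D -> N -> Z
  P2: A <- T <- D -> Z
  P3: A <- T -> Z
The empty set is not sufficient: P1 (A <- T <- D -> N -> Z) has no collider blocking it and no conditioned non-collider, so it is open.
Try {T}:
  P1: blocked at chain node T ∈ conditioning set.
  P2: blocked at chain node T ∈ conditioning set.
  P3: blocked at fork node T ∈ conditioning set.
{T} contains no descendant of A and blocks every backdoor path.
No other singleton works — e.g. {C} leaves P1 open — so {T} is the unique smallest valid adjustment set.

{T}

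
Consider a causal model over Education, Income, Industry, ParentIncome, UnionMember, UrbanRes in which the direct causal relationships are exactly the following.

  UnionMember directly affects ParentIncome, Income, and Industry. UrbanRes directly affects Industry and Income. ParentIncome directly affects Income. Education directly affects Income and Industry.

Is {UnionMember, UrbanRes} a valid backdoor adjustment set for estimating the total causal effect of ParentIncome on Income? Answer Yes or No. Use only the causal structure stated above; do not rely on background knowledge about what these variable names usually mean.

Yes

Backdoor paths from ParentIncome to Income (paths whose first edge points into ParentIncome):
  P1: ParentIncome <- UnionMember -> Income
  P2: ParentIncome <- UnionMember -> Industry <- Education -> Income
  P3: ParentIncome <- UnionMember -> Industry <- UrbanRes -> Income
Condition 1 (no descendant of ParentIncome in the set): holds — descendants of ParentIncome are {Income}; none are in {UnionMember, UrbanRes}.
Condition 2 (every backdoor path blocked by {UnionMember, UrbanRes}):
  P1: blocked at fork node UnionMember ∈ conditioning set.
  P2: blocked at fork node UnionMember ∈ conditioning set.
  P3: blocked at fork node UnionMember ∈ conditioning set.
{UnionMember, UrbanRes} satisfies the backdoor criterion.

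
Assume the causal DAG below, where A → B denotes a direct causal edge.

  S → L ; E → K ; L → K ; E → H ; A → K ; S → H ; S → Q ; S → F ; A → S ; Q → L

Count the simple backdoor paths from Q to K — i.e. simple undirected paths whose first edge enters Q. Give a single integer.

3

A backdoor path from Q to K is any simple undirected path whose first edge points into Q (i.e. leaves Q via a parent).
Parents of Q: {S}.
Enumerating:
  P1: Q <- S <- A -> K
  P2: Q <- S -> H <- E -> K
  P3: Q <- S -> L -> K
That exhausts the simple backdoor paths. Count: 3.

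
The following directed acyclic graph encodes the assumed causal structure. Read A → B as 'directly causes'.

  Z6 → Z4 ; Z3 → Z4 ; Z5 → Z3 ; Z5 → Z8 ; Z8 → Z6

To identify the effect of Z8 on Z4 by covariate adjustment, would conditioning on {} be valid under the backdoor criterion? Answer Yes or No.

Backdoor paths from Z8 to Z4 (paths whose first edge points into Z8):
  P1: Z8 <- Z5 -> Z3 -> Z4
Condition 1 (no descendant of Z8 in the set): holds — descendants of Z8 are {Z4, Z6}; none are in {}.
Condition 2 (every backdoor path blocked by {}):
  P1: open — no interior node is in the conditioning set.
{} does not satisfy the backdoor criterion.

No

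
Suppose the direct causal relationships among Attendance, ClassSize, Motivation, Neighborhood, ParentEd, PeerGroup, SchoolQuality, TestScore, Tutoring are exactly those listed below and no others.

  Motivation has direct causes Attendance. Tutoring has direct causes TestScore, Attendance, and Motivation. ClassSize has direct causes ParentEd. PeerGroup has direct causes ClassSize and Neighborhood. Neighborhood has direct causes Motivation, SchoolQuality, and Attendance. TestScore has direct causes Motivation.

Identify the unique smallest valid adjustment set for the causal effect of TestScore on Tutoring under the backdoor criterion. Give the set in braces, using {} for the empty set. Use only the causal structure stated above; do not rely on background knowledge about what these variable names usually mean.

{Motivation}

Variables eligible for adjustment (non-descendants of TestScore, excluding TestScore and Tutoring): {Attendance, ClassSize, Motivation, Neighborhood, ParentEd, PeerGroup, SchoolQuality}.
Backdoor paths from TestScore to Tutoring:
  P1: TestScore <- Motivation <- Attendance -> Tutoring
  P2: TestScore <- Motivation -> Neighborhood <- Attendance -> Tutoring
  P3: TestScore <- Motivation -> Tutoring
The empty set is not sufficient: P1 (TestScore <- Motivation <- Attendance -> Tutoring) has no collider blocking it and no conditioned non-collider, so it is open.
Try {Motivation}:
  P1: blocked at chain node Motivation ∈ conditioning set.
  P2: blocked at fork node Motivation ∈ conditioning set.
  P3: blocked at fork node Motivation ∈ conditioning set.
{Motivation} contains no descendant of TestScore and blocks every backdoor path.
No other singleton works — e.g. {Attendance} leaves P3 open — so {Motivation} is the unique smallest valid adjustment set.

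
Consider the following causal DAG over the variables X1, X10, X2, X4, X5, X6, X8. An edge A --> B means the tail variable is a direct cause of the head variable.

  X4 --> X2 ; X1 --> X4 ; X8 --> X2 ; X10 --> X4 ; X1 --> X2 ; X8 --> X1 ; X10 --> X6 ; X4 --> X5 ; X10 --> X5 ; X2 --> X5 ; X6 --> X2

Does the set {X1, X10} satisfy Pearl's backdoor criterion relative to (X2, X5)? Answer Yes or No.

No

Backdoor paths from X2 to X5 (paths whose first edge points into X2):
  P1: X2 <- X8 -> X1 -> X4 <- X10 -> X5
  P2: X2 <- X8 -> X1 -> X4 -> X5
  P3: X2 <- X1 -> X4 <- X10 -> X5
  P4: X2 <- X1 -> X4 -> X5
  P5: X2 <- X6 <- X10 -> X4 -> X5
  P6: X2 <- X6 <- X10 -> X5
  P7: X2 <- X4 <- X10 -> X5
  P8: X2 <- X4 -> X5
Condition 1 (no descendant of X2 in the set): holds — descendants of X2 are {X5}; none are in {X1, X10}.
Condition 2 (every backdoor path blocked by {X1, X10}):
  P1: blocked at chain node X1 ∈ conditioning set.
  P2: blocked at chain node X1 ∈ conditioning set.
  P3: blocked at fork node X1 ∈ conditioning set.
  P4: blocked at fork node X1 ∈ conditioning set.
  P5: blocked at fork node X10 ∈ conditioning set.
  P6: blocked at fork node X10 ∈ conditioning set.
  P7: blocked at fork node X10 ∈ conditioning set.
  P8: open — no interior node is in the conditioning set.
{X1, X10} does not satisfy the backdoor criterion.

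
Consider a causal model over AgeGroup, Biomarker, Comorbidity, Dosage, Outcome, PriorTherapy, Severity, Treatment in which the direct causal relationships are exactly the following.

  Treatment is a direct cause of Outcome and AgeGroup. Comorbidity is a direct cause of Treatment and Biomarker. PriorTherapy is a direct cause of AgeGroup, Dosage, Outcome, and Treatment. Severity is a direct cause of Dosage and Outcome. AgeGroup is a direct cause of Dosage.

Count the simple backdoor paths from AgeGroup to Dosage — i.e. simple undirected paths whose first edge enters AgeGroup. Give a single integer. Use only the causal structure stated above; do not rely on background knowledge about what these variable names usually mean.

7

A backdoor path from AgeGroup to Dosage is any simple undirected path whose first edge points into AgeGroup (i.e. leaves AgeGroup via a parent).
Parents of AgeGroup: {PriorTherapy, Treatment}.
Enumerating:
  P1: AgeGroup <- PriorTherapy -> Treatment -> Outcome <- Severity -> Dosage
  P2: AgeGroup <- PriorTherapy -> Outcome <- Severity -> Dosage
  P3: AgeGroup <- PriorTherapy -> Dosage
  P4: AgeGroup <- Treatment <- PriorTherapy -> Outcome <- Severity -> Dosage
  P5: AgeGroup <- Treatment <- PriorTherapy -> Dosage
  P6: AgeGroup <- Treatment -> Outcome <- Severity -> Dosage
  P7: AgeGroup <- Treatment -> Outcome <- PriorTherapy -> Dosage
That exhausts the simple backdoor paths. Count: 7.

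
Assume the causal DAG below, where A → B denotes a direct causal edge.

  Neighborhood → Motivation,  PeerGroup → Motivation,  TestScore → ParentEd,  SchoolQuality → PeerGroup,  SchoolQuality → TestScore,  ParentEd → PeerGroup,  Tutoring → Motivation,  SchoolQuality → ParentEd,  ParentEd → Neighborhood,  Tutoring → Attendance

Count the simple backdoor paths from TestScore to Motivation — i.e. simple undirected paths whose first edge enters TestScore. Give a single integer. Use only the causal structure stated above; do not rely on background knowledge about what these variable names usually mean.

A backdoor path from TestScore to Motivation is any simple undirected path whose first edge points into TestScore (i.e. leaves TestScore via a parent).
Parents of TestScore: {SchoolQuality}.
Enumerating:
  P1: TestScore <- SchoolQuality -> ParentEd -> Neighborhood -> Motivation
  P2: TestScore <- SchoolQuality -> ParentEd -> PeerGroup -> Motivation
  P3: TestScore <- SchoolQuality -> PeerGroup <- ParentEd -> Neighborhood -> Motivation
  P4: TestScore <- SchoolQuality -> PeerGroup -> Motivation
That exhausts the simple backdoor paths. Count: 4.

4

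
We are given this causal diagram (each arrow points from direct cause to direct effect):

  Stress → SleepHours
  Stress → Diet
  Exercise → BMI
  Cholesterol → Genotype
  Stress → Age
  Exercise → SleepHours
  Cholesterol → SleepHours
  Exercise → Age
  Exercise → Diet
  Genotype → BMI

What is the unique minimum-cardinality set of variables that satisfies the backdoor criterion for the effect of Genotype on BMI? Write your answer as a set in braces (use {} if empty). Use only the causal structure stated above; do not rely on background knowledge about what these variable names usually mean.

Variables eligible for adjustment (non-descendants of Genotype, excluding Genotype and BMI): {Age, Cholesterol, Diet, Exercise, SleepHours, Stress}.
Backdoor paths from Genotype to BMI:
  P1: Genotype <- Cholesterol -> SleepHours <- Exercise -> BMI
  P2: Genotype <- Cholesterol -> SleepHours <- Stress -> Age <- Exercise -> BMI
  P3: Genotype <- Cholesterol -> SleepHours <- Stress -> Diet <- Exercise -> BMI
Each backdoor path contains an unconditioned collider, so every path is already blocked with the empty conditioning set:
  P1: blocked at collider SleepHours (neither it nor any descendant is in the conditioning set).
  P2: blocked at collider SleepHours (neither it nor any descendant is in the conditioning set).
  P3: blocked at collider SleepHours (neither it nor any descendant is in the conditioning set).
The empty set is therefore the unique smallest valid set.

{}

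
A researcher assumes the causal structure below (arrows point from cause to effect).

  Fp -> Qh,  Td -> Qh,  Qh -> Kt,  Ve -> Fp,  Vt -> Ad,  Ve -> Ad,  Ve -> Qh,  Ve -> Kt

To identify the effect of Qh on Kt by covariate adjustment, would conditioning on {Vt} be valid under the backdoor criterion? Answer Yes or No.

No

Backdoor paths from Qh to Kt (paths whose first edge points into Qh):
  P1: Qh <- Ve -> Kt
  P2: Qh <- Fp <- Ve -> Kt
Condition 1 (no descendant of Qh in the set): holds — descendants of Qh are {Kt}; none are in {Vt}.
Condition 2 (every backdoor path blocked by {Vt}):
  P1: open — no interior node is in the conditioning set.
  P2: open — no interior node is in the conditioning set.
{Vt} does not satisfy the backdoor criterion.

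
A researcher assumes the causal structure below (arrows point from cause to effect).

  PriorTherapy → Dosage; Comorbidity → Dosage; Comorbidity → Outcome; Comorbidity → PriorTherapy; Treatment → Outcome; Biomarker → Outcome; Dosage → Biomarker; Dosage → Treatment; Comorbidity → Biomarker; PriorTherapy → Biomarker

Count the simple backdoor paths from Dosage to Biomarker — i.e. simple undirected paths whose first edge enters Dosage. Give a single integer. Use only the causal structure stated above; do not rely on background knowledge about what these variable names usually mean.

6

A backdoor path from Dosage to Biomarker is any simple undirected path whose first edge points into Dosage (i.e. leaves Dosage via a parent).
Parents of Dosage: {Comorbidity, PriorTherapy}.
Enumerating:
  P1: Dosage <- Comorbidity -> PriorTherapy -> Biomarker
  P2: Dosage <- Comorbidity -> Biomarker
  P3: Dosage <- Comorbidity -> Outcome <- Biomarker
  P4: Dosage <- PriorTherapy <- Comorbidity -> Biomarker
  P5: Dosage <- PriorTherapy <- Comorbidity -> Outcome <- Biomarker
  P6: Dosage <- PriorTherapy -> Biomarker
That exhausts the simple backdoor paths. Count: 6.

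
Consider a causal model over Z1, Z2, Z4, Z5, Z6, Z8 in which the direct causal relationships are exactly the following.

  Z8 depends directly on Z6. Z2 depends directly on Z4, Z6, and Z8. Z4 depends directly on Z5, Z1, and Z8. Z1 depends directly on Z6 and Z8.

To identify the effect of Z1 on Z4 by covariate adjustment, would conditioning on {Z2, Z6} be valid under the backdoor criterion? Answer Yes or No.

Backdoor paths from Z1 to Z4 (paths whose first edge points into Z1):
  P1: Z1 <- Z6 -> Z8 -> Z4
  P2: Z1 <- Z6 -> Z8 -> Z2 <- Z4
  P3: Z1 <- Z6 -> Z2 <- Z8 -> Z4
  P4: Z1 <- Z6 -> Z2 <- Z4
  P5: Z1 <- Z8 <- Z6 -> Z2 <- Z4
  P6: Z1 <- Z8 -> Z4
  P7: Z1 <- Z8 -> Z2 <- Z4
Condition 1 (no descendant of Z1 in the set): FAILS — Z2 is a descendant of Z1.
Condition 2 (every backdoor path blocked by {Z2, Z6}):
  P1: blocked at fork node Z6 ∈ conditioning set.
  P2: blocked at fork node Z6 ∈ conditioning set.
  P3: blocked at fork node Z6 ∈ conditioning set.
  P4: blocked at fork node Z6 ∈ conditioning set.
  P5: blocked at fork node Z6 ∈ conditioning set.
  P6: open — no interior node is in the conditioning set.
  P7: open — collider(s) Z2 are conditioned on (or have a conditioned descendant) and no non-collider on the path is in the set.
{Z2, Z6} does not satisfy the backdoor criterion.

No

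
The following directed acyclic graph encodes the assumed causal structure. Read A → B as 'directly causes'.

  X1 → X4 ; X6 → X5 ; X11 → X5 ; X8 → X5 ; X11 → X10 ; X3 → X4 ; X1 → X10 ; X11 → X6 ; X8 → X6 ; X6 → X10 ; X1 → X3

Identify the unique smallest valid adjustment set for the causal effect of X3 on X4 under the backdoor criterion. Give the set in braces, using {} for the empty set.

Variables eligible for adjustment (non-descendants of X3, excluding X3 and X4): {X1, X10, X11, X5, X6, X8}.
Backdoor paths from X3 to X4:
  P1: X3 <- X1 -> X4
The empty set is not sufficient: P1 (X3 <- X1 -> X4) has no collider blocking it and no conditioned non-collider, so it is open.
Try {X1}:
  P1: blocked at fork node X1 ∈ conditioning set.
{X1} contains no descendant of X3 and blocks every backdoor path.
No other singleton works — e.g. {X11} leaves P1 open — so {X1} is the unique smallest valid adjustment set.

{X1}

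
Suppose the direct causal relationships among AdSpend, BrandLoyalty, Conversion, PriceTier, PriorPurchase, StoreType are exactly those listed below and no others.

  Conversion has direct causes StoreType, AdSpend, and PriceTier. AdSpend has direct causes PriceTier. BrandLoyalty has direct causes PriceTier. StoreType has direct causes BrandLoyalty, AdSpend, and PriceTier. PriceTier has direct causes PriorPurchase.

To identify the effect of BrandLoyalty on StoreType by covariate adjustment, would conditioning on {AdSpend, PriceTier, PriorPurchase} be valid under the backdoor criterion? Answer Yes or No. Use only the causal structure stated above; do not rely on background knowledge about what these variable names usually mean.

Yes

Backdoor paths from BrandLoyalty to StoreType (paths whose first edge points into BrandLoyalty):
  P1: BrandLoyalty <- PriceTier -> AdSpend -> StoreType
  P2: BrandLoyalty <- PriceTier -> AdSpend -> Conversion <- StoreType
  P3: BrandLoyalty <- PriceTier -> StoreType
  P4: BrandLoyalty <- PriceTier -> Conversion <- AdSpend -> StoreType
  P5: BrandLoyalty <- PriceTier -> Conversion <- StoreType
Condition 1 (no descendant of BrandLoyalty in the set): holds — descendants of BrandLoyalty are {Conversion, StoreType}; none are in {AdSpend, PriceTier, PriorPurchase}.
Condition 2 (every backdoor path blocked by {AdSpend, PriceTier, PriorPurchase}):
  P1: blocked at fork node PriceTier ∈ conditioning set.
  P2: blocked at fork node PriceTier ∈ conditioning set.
  P3: blocked at fork node PriceTier ∈ conditioning set.
  P4: blocked at fork node PriceTier ∈ conditioning set.
  P5: blocked at fork node PriceTier ∈ conditioning set.
{AdSpend, PriceTier, PriorPurchase} satisfies the backdoor criterion.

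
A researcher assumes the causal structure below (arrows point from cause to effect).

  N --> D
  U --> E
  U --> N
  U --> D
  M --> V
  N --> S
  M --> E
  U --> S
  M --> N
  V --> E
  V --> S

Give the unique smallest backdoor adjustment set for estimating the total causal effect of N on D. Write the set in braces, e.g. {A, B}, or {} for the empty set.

{U}

Variables eligible for adjustment (non-descendants of N, excluding N and D): {E, M, U, V}.
Backdoor paths from N to D:
  P1: N <- M -> V -> E <- U -> D
  P2: N <- M -> V -> S <- U -> D
  P3: N <- M -> E <- U -> D
  P4: N <- M -> E <- V -> S <- U -> D
  P5: N <- U -> D
The empty set is not sufficient: P5 (N <- U -> D) has no collider blocking it and no conditioned non-collider, so it is open.
Try {U}:
  P1: blocked at collider E (neither it nor any descendant is in the conditioning set).
  P2: blocked at collider S (neither it nor any descendant is in the conditioning set).
  P3: blocked at collider E (neither it nor any descendant is in the conditioning set).
  P4: blocked at collider E (neither it nor any descendant is in the conditioning set).
  P5: blocked at fork node U ∈ conditioning set.
{U} contains no descendant of N and blocks every backdoor path.
No other singleton works — e.g. {M} leaves P5 open — so {U} is the unique smallest valid adjustment set.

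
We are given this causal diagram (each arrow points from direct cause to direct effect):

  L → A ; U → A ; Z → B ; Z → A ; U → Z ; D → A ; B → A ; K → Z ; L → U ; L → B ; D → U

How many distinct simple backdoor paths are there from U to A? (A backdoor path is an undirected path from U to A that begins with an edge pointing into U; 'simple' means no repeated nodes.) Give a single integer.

A backdoor path from U to A is any simple undirected path whose first edge points into U (i.e. leaves U via a parent).
Parents of U: {D, L}.
Enumerating:
  P1: U <- D -> A
  P2: U <- L -> B <- Z -> A
  P3: U <- L -> B -> A
  P4: U <- L -> A
That exhausts the simple backdoor paths. Count: 4.

4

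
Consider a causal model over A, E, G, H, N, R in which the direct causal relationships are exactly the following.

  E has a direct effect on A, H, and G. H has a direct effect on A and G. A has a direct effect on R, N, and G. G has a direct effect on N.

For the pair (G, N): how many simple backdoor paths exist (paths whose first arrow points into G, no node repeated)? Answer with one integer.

5

A backdoor path from G to N is any simple undirected path whose first edge points into G (i.e. leaves G via a parent).
Parents of G: {A, E, H}.
Enumerating:
  P1: G <- E -> H -> A -> N
  P2: G <- E -> A -> N
  P3: G <- H <- E -> A -> N
  P4: G <- H -> A -> N
  P5: G <- A -> N
That exhausts the simple backdoor paths. Count: 5.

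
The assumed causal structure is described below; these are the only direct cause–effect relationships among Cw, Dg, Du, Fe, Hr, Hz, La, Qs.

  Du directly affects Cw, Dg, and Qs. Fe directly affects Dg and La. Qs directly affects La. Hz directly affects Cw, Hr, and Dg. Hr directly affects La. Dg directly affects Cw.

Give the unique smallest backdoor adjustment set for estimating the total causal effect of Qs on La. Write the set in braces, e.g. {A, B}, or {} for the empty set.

Variables eligible for adjustment (non-descendants of Qs, excluding Qs and La): {Cw, Dg, Du, Fe, Hr, Hz}.
Backdoor paths from Qs to La:
  P1: Qs <- Du -> Dg <- Fe -> La
  P2: Qs <- Du -> Dg <- Hz -> Hr -> La
  P3: Qs <- Du -> Dg -> Cw <- Hz -> Hr -> La
  P4: Qs <- Du -> Cw <- Hz -> Dg <- Fe -> La
  P5: Qs <- Du -> Cw <- Hz -> Hr -> La
  P6: Qs <- Du -> Cw <- Dg <- Fe -> La
  P7: Qs <- Du -> Cw <- Dg <- Hz -> Hr -> La
Each backdoor path contains an unconditioned collider, so every path is already blocked with the empty conditioning set:
  P1: blocked at collider Dg (neither it nor any descendant is in the conditioning set).
  P2: blocked at collider Dg (neither it nor any descendant is in the conditioning set).
  P3: blocked at collider Cw (neither it nor any descendant is in the conditioning set).
  P4: blocked at collider Cw (neither it nor any descendant is in the conditioning set).
  P5: blocked at collider Cw (neither it nor any descendant is in the conditioning set).
  P6: blocked at collider Cw (neither it nor any descendant is in the conditioning set).
  P7: blocked at collider Cw (neither it nor any descendant is in the conditioning set).
The empty set is therefore the unique smallest valid set.

{}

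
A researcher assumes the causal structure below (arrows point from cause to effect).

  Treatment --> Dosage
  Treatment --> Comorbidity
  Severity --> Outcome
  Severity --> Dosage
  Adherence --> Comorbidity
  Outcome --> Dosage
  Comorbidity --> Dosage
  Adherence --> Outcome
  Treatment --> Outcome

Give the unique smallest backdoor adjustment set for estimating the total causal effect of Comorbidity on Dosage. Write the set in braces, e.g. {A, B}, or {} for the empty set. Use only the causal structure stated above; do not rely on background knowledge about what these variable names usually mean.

Variables eligible for adjustment (non-descendants of Comorbidity, excluding Comorbidity and Dosage): {Adherence, Outcome, Severity, Treatment}.
Backdoor paths from Comorbidity to Dosage:
  P1: Comorbidity <- Adherence -> Outcome <- Treatment -> Dosage
  P2: Comorbidity <- Adherence -> Outcome <- Severity -> Dosage
  P3: Comorbidity <- Adherence -> Outcome -> Dosage
  P4: Comorbidity <- Treatment -> Outcome <- Severity -> Dosage
  P5: Comorbidity <- Treatment -> Outcome -> Dosage
  P6: Comorbidity <- Treatment -> Dosage
The empty set is not sufficient: P3 (Comorbidity <- Adherence -> Outcome -> Dosage) has no collider blocking it and no conditioned non-collider, so it is open.
Try {Adherence, Treatment}:
  P1: blocked at fork node Adherence ∈ conditioning set.
  P2: blocked at fork node Adherence ∈ conditioning set.
  P3: blocked at fork node Adherence ∈ conditioning set.
  P4: blocked at fork node Treatment ∈ conditioning set.
  P5: blocked at fork node Treatment ∈ conditioning set.
  P6: blocked at fork node Treatment ∈ conditioning set.
{Adherence, Treatment} contains no descendant of Comorbidity and blocks every backdoor path.
Every element of {Adherence, Treatment} is needed (dropping Adherence leaves P3 open; dropping Treatment leaves P5 open), so no proper subset is valid.
Among all size-2 subsets of the eligible variables, only {Adherence, Treatment} blocks every backdoor path, so it is the unique smallest valid adjustment set.

{Adherence, Treatment}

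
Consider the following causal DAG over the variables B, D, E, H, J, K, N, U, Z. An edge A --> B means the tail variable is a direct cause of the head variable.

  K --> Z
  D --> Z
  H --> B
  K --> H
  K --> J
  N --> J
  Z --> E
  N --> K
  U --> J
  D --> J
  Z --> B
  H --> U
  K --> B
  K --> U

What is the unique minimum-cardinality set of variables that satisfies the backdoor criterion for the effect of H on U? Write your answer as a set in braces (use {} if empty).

{K}

Variables eligible for adjustment (non-descendants of H, excluding H and U): {D, E, K, N, Z}.
Backdoor paths from H to U:
  P1: H <- K <- N -> J <- U
  P2: H <- K -> U
  P3: H <- K -> Z <- D -> J <- U
  P4: H <- K -> B <- Z <- D -> J <- U
  P5: H <- K -> J <- U
The empty set is not sufficient: P2 (H <- K -> U) has no collider blocking it and no conditioned non-collider, so it is open.
Try {K}:
  P1: blocked at chain node K ∈ conditioning set.
  P2: blocked at fork node K ∈ conditioning set.
  P3: blocked at fork node K ∈ conditioning set.
  P4: blocked at fork node K ∈ conditioning set.
  P5: blocked at fork node K ∈ conditioning set.
{K} contains no descendant of H and blocks every backdoor path.
No other singleton works — e.g. {N} leaves P2 open — so {K} is the unique smallest valid adjustment set.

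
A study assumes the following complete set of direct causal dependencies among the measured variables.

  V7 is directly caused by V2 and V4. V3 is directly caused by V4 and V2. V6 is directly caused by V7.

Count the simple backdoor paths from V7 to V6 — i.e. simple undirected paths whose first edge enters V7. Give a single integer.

A backdoor path from V7 to V6 is any simple undirected path whose first edge points into V7 (i.e. leaves V7 via a parent).
Parents of V7: {V2, V4}.
No simple path from any parent of V7 reaches V6 without revisiting V7, so there are no backdoor paths.

0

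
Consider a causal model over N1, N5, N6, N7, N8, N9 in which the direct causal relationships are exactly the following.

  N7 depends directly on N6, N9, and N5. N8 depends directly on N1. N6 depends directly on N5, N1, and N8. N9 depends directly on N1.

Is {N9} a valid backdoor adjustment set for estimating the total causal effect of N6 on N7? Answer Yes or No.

No

Backdoor paths from N6 to N7 (paths whose first edge points into N6):
  P1: N6 <- N1 -> N9 -> N7
  P2: N6 <- N8 <- N1 -> N9 -> N7
  P3: N6 <- N5 -> N7
Condition 1 (no descendant of N6 in the set): holds — descendants of N6 are {N7}; none are in {N9}.
Condition 2 (every backdoor path blocked by {N9}):
  P1: blocked at chain node N9 ∈ conditioning set.
  P2: blocked at chain node N9 ∈ conditioning set.
  P3: open — no interior node is in the conditioning set.
{N9} does not satisfy the backdoor criterion.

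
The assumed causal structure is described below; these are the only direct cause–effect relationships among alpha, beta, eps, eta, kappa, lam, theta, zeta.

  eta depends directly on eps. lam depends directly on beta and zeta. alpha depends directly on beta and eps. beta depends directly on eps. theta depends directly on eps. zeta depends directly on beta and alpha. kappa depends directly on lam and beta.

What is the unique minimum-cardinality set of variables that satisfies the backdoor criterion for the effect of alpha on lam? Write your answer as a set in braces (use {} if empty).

Variables eligible for adjustment (non-descendants of alpha, excluding alpha and lam): {beta, eps, eta, theta}.
Backdoor paths from alpha to lam:
  P1: alpha <- eps -> beta -> zeta -> lam
  P2: alpha <- eps -> beta -> lam
  P3: alpha <- eps -> beta -> kappa <- lam
  P4: alpha <- beta -> zeta -> lam
  P5: alpha <- beta -> lam
  P6: alpha <- beta -> kappa <- lam
The empty set is not sufficient: P1 (alpha <- eps -> beta -> zeta -> lam) has no collider blocking it and no conditioned non-collider, so it is open.
Try {beta}:
  P1: blocked at chain node beta ∈ conditioning set.
  P2: blocked at chain node beta ∈ conditioning set.
  P3: blocked at chain node beta ∈ conditioning set.
  P4: blocked at fork node beta ∈ conditioning set.
  P5: blocked at fork node beta ∈ conditioning set.
  P6: blocked at fork node beta ∈ conditioning set.
{beta} contains no descendant of alpha and blocks every backdoor path.
No other singleton works — e.g. {eps} leaves P4 open — so {beta} is the unique smallest valid adjustment set.

{beta}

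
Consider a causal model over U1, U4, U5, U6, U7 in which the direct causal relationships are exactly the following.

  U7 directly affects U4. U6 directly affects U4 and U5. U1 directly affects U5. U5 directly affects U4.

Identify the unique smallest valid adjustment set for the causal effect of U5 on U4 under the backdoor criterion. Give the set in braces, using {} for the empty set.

Variables eligible for adjustment (non-descendants of U5, excluding U5 and U4): {U1, U6, U7}.
Backdoor paths from U5 to U4:
  P1: U5 <- U6 -> U4
The empty set is not sufficient: P1 (U5 <- U6 -> U4) has no collider blocking it and no conditioned non-collider, so it is open.
Try {U6}:
  P1: blocked at fork node U6 ∈ conditioning set.
{U6} contains no descendant of U5 and blocks every backdoor path.
No other singleton works — e.g. {U1} leaves P1 open — so {U6} is the unique smallest valid adjustment set.

{U6}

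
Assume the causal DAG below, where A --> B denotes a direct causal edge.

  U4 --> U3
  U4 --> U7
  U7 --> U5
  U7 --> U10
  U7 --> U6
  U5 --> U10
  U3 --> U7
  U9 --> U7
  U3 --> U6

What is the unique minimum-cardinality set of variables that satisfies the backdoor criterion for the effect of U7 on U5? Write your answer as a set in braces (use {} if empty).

Variables eligible for adjustment (non-descendants of U7, excluding U7 and U5): {U3, U4, U9}.
Backdoor paths from U7 to U5:
  (none)
With no backdoor paths the empty set already satisfies the criterion, and it is trivially minimal.

{}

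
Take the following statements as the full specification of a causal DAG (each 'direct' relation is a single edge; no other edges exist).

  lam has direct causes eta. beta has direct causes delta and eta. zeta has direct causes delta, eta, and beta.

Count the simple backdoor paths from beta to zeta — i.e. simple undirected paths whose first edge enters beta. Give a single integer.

2

A backdoor path from beta to zeta is any simple undirected path whose first edge points into beta (i.e. leaves beta via a parent).
Parents of beta: {delta, eta}.
Enumerating:
  P1: beta <- eta -> zeta
  P2: beta <- delta -> zeta
That exhausts the simple backdoor paths. Count: 2.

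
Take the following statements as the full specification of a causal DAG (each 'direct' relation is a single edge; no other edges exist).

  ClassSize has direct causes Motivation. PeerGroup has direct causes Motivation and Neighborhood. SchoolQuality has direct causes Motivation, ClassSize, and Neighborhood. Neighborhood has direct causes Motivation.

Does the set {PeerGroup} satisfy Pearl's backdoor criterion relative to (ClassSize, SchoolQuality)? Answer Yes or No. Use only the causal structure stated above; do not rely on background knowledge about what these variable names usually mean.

No

Backdoor paths from ClassSize to SchoolQuality (paths whose first edge points into ClassSize):
  P1: ClassSize <- Motivation -> Neighborhood -> SchoolQuality
  P2: ClassSize <- Motivation -> PeerGroup <- Neighborhood -> SchoolQuality
  P3: ClassSize <- Motivation -> SchoolQuality
Condition 1 (no descendant of ClassSize in the set): holds — descendants of ClassSize are {SchoolQuality}; none are in {PeerGroup}.
Condition 2 (every backdoor path blocked by {PeerGroup}):
  P1: open — no interior node is in the conditioning set.
  P2: open — collider(s) PeerGroup are conditioned on (or have a conditioned descendant) and no non-collider on the path is in the set.
  P3: open — no interior node is in the conditioning set.
{PeerGroup} does not satisfy the backdoor criterion.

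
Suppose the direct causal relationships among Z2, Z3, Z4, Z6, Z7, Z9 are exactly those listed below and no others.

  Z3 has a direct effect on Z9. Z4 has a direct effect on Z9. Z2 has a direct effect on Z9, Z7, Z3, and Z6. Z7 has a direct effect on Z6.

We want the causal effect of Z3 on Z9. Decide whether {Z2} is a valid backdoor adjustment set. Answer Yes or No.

Yes

Backdoor paths from Z3 to Z9 (paths whose first edge points into Z3):
  P1: Z3 <- Z2 -> Z9
Condition 1 (no descendant of Z3 in the set): holds — descendants of Z3 are {Z9}; none are in {Z2}.
Condition 2 (every backdoor path blocked by {Z2}):
  P1: blocked at fork node Z2 ∈ conditioning set.
{Z2} satisfies the backdoor criterion.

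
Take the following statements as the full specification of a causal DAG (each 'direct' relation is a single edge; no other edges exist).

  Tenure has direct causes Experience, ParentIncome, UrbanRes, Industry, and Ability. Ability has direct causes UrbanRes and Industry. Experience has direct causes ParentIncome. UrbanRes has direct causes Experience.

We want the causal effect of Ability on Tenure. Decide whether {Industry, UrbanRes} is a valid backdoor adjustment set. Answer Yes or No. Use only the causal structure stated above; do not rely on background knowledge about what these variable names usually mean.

Yes

Backdoor paths from Ability to Tenure (paths whose first edge points into Ability):
  P1: Ability <- UrbanRes <- Experience <- ParentIncome -> Tenure
  P2: Ability <- UrbanRes <- Experience -> Tenure
  P3: Ability <- UrbanRes -> Tenure
  P4: Ability <- Industry -> Tenure
Condition 1 (no descendant of Ability in the set): holds — descendants of Ability are {Tenure}; none are in {Industry, UrbanRes}.
Condition 2 (every backdoor path blocked by {Industry, UrbanRes}):
  P1: blocked at chain node UrbanRes ∈ conditioning set.
  P2: blocked at chain node UrbanRes ∈ conditioning set.
  P3: blocked at fork node UrbanRes ∈ conditioning set.
  P4: blocked at fork node Industry ∈ conditioning set.
{Industry, UrbanRes} satisfies the backdoor criterion.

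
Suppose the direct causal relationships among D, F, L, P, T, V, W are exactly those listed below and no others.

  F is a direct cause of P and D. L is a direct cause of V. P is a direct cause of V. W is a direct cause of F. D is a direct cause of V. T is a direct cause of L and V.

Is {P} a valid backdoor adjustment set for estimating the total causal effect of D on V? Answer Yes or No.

Backdoor paths from D to V (paths whose first edge points into D):
  P1: D <- F -> P -> V
Condition 1 (no descendant of D in the set): holds — descendants of D are {V}; none are in {P}.
Condition 2 (every backdoor path blocked by {P}):
  P1: blocked at chain node P ∈ conditioning set.
{P} satisfies the backdoor criterion.

Yes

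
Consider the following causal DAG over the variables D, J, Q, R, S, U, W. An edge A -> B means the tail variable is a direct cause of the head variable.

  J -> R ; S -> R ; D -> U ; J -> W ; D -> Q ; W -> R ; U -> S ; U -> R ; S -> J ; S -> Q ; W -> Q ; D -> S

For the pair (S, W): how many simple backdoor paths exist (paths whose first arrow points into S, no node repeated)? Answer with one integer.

A backdoor path from S to W is any simple undirected path whose first edge points into S (i.e. leaves S via a parent).
Parents of S: {D, U}.
Enumerating:
  P1: S <- D -> U -> R <- J -> W
  P2: S <- D -> U -> R <- W
  P3: S <- D -> Q <- W
  P4: S <- U <- D -> Q <- W
  P5: S <- U -> R <- J -> W
  P6: S <- U -> R <- W
That exhausts the simple backdoor paths. Count: 6.

6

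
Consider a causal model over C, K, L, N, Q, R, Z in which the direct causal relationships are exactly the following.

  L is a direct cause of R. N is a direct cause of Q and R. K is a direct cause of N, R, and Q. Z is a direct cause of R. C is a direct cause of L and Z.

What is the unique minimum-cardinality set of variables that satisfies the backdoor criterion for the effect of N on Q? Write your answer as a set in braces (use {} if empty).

{K}

Variables eligible for adjustment (non-descendants of N, excluding N and Q): {C, K, L, Z}.
Backdoor paths from N to Q:
  P1: N <- K -> Q
The empty set is not sufficient: P1 (N <- K -> Q) has no collider blocking it and no conditioned non-collider, so it is open.
Try {K}:
  P1: blocked at fork node K ∈ conditioning set.
{K} contains no descendant of N and blocks every backdoor path.
No other singleton works — e.g. {C} leaves P1 open — so {K} is the unique smallest valid adjustment set.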